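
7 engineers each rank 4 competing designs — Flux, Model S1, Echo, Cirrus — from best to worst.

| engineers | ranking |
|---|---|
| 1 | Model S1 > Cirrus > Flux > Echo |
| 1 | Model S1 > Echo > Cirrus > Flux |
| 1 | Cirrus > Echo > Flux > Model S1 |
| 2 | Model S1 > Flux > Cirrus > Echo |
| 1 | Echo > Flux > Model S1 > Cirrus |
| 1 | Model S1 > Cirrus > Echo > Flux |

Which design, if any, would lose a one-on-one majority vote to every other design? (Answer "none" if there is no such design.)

Head-to-head results (7 engineers):
Flux vs Model S1: Flux is ranked higher on 1+1 = 2 ballots, Model S1 on 5. Model S1 wins 5–2.
Flux vs Echo: Flux is ranked higher on 1+2 = 3 ballots, Echo on 4. Echo wins 4–3.
Flux–Cirrus: Cirrus 4–3.
Model S1 vs Echo: Model S1 preferred on 1+1+2+1 = 5 ballots; Model S1 wins 5–2.
Model S1 vs Cirrus: Model S1 preferred on 1+1+2+1+1 = 6 ballots; Model S1 wins 6–1.
Echo vs Cirrus: Echo preferred on 1+1 = 2 ballots; Cirrus wins 5–2.
Only Flux has no wins; Flux is the Condorcet loser.

Flux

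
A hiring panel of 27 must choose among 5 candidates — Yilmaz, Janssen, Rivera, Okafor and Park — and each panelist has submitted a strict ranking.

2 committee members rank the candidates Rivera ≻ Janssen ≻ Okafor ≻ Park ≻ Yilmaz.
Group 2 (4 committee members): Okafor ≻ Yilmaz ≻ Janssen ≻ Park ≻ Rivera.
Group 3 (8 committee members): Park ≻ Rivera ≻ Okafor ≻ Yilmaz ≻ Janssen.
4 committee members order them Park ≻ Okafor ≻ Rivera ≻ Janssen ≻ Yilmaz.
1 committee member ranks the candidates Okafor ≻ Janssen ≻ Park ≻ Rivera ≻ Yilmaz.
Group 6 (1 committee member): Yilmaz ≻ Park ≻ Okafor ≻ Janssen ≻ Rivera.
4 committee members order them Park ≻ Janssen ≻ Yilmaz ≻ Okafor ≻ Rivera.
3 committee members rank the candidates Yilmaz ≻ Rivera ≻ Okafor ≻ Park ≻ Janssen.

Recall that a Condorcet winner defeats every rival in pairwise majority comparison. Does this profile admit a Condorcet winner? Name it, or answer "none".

Head-to-head results (27 committee members):
Yilmaz vs Janssen: Yilmaz, 16–11.
Yilmaz vs Rivera: Rivera wins 15–12.
Yilmaz vs Okafor: Okafor wins 19–8.
Yilmaz–Park: Park 19–8.
Janssen–Rivera: Rivera 17–10.
Janssen vs Okafor: Okafor wins 21–6.
Janssen vs Park: Park, 20–7.
Rivera vs Okafor: Okafor wins 14–13.
Rivera vs Park: Park wins 22–5.
Okafor–Park: Park 17–10.
Only Park has no losses; Park is the Condorcet winner.

Park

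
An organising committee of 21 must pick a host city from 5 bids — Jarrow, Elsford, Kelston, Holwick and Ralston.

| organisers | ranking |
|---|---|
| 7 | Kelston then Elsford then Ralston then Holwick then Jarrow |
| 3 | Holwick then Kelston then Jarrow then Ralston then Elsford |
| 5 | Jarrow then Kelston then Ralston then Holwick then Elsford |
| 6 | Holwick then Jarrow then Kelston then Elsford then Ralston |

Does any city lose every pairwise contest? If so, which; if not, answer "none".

none

Head-to-head results (21 organisers):
Jarrow vs Elsford: Jarrow preferred on 3+5+6 = 14 ballots; Jarrow wins 14–7.
Jarrow vs Kelston: Jarrow is ranked higher on 5+6 = 11 ballots, Kelston on 10. Jarrow wins 11–10.
Jarrow vs Holwick: 5 to 16, Holwick.
Jarrow vs Ralston: 3+5+6 = 14 for Jarrow, 7 for Ralston — Jarrow by 14–7.
Elsford vs Kelston: Elsford preferred on 0 ballots; Kelston wins 21–0.
Elsford vs Holwick: Elsford preferred on 7 ballots; Holwick wins 14–7.
Elsford–Ralston: Elsford 13–8.
Kelston vs Holwick: 7+5 = 12 for Kelston, 9 for Holwick — Kelston by 12–9.
Kelston vs Ralston: Kelston wins 21–0.
Holwick vs Ralston: 9 to 12, Ralston.
No city is winless: Jarrow beats Elsford; Elsford beats Ralston; Kelston beats Elsford; Holwick beats Jarrow; Ralston beats Holwick. There is no Condorcet loser.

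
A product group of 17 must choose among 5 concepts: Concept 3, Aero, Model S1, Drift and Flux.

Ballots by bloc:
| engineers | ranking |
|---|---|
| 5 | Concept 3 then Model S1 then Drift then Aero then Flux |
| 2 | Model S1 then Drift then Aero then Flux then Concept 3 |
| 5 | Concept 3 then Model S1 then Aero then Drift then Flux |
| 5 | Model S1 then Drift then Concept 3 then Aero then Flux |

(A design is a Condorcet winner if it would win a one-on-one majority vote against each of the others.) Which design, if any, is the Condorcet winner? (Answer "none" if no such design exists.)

Concept 3

Check each pair by majority over 17 ballots:
Concept 3 vs Aero: 5+5+5 = 15 for Concept 3, 2 for Aero — Concept 3 by 15–2.
Concept 3 vs Model S1: Concept 3 is ranked higher on 5+5 = 10 ballots, Model S1 on 7. Concept 3 wins 10–7.
Concept 3 vs Drift: 5+5 = 10 for Concept 3, 7 for Drift — Concept 3 by 10–7.
Concept 3 vs Flux: 5+5+5 = 15 for Concept 3, 2 for Flux — Concept 3 by 15–2.
Aero vs Model S1: Aero preferred on 0 ballots; Model S1 wins 17–0.
Aero vs Drift: 5 for Aero, 12 for Drift — Drift by 12–5.
Aero vs Flux: 5+2+5+5 = 17 for Aero, 0 for Flux — Aero by 17–0.
Model S1 vs Drift: Model S1 is ranked higher on 5+2+5+5 = 17 ballots, Drift on 0. Model S1 wins 17–0.
Model S1 vs Flux: 5+2+5+5 = 17 for Model S1, 0 for Flux — Model S1 by 17–0.
Drift vs Flux: Drift preferred on 5+2+5+5 = 17 ballots; Drift wins 17–0.
Concept 3 wins every pairwise contest, so Concept 3 is the Condorcet winner.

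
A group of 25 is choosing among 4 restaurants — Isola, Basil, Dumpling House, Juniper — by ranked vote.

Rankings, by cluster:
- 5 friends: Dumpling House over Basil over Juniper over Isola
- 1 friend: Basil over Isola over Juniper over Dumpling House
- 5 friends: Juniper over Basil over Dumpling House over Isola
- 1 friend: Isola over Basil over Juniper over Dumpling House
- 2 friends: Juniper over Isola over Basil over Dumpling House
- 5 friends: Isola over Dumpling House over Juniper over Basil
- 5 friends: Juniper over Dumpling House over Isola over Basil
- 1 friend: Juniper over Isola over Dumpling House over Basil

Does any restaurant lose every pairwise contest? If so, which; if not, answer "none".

Pairwise majorities:
Isola vs Basil: 1+2+5+5+1 = 14 for Isola, 11 for Basil — Isola by 14–11.
Isola vs Dumpling House: 1+1+2+5+1 = 10 for Isola, 15 for Dumpling House — Dumpling House by 15–10.
Isola vs Juniper: 1+1+5 = 7 for Isola, 18 for Juniper — Juniper by 18–7.
Basil vs Dumpling House: Basil is ranked higher on 1+5+1+2 = 9 ballots, Dumpling House on 16. Dumpling House wins 16–9.
Basil vs Juniper: 5+1+1 = 7 for Basil, 18 for Juniper — Juniper by 18–7.
Dumpling House vs Juniper: Juniper, 15–10.
Basil is beaten in every head-to-head and is the Condorcet loser.

Basil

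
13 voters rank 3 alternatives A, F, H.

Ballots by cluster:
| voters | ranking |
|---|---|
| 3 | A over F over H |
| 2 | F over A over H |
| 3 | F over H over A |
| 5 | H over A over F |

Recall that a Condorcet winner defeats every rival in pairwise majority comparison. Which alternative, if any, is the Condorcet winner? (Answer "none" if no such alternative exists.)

Head-to-head results (13 voters):
A vs F: A preferred on 3+5 = 8 ballots; A wins 8–5.
A vs H: H wins 8–5.
F–H: F 8–5.
Every alternative loses at least once (A loses to H; F loses to A; H loses to F). The majority relation contains the cycle A → F → H → A, so there is no Condorcet winner.

none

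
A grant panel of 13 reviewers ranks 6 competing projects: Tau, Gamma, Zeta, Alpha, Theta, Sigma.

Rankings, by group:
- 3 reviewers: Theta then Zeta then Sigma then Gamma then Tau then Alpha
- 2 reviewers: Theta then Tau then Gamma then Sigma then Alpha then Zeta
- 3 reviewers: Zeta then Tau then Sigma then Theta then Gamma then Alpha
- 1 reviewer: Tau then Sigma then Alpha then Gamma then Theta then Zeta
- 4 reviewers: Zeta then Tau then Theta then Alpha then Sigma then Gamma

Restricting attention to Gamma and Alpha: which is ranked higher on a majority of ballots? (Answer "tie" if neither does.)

Ballots ranking Gamma above Alpha: 3 + 2 + 3 = 8.
Ballots ranking Alpha above Gamma: 13 − 8 = 5.
Gamma wins the head-to-head 8–5.

Gamma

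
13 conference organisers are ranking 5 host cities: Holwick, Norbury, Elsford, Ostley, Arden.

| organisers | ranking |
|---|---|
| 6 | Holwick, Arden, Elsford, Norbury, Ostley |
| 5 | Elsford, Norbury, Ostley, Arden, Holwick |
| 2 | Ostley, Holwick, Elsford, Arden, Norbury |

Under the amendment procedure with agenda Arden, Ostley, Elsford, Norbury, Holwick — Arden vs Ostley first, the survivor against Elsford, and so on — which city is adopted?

Round 1: Arden vs Ostley — 6–7, Ostley advances.
Round 2: Ostley vs Elsford — 2–11, Elsford advances.
Round 3: Elsford vs Norbury — 13–0, Elsford advances.
Round 4: Elsford vs Holwick — 5–8, Holwick advances.
The agenda winner is Holwick.

Holwick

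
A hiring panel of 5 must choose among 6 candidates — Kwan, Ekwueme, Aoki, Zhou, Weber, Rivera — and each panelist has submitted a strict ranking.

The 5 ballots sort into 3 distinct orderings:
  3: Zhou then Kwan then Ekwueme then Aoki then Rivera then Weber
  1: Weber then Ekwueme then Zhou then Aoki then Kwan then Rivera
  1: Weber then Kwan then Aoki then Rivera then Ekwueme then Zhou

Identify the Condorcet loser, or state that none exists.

Pairwise majorities:
Kwan vs Ekwueme: 4 to 1, Kwan.
Kwan vs Aoki: Kwan preferred on 3+1 = 4 ballots; Kwan wins 4–1.
Kwan vs Zhou: Zhou wins 4–1.
Kwan vs Weber: 3 for Kwan, 2 for Weber — Kwan by 3–2.
Kwan vs Rivera: Kwan preferred on 3+1+1 = 5 ballots; Kwan wins 5–0.
Ekwueme vs Aoki: 3+1 = 4 for Ekwueme, 1 for Aoki — Ekwueme by 4–1.
Ekwueme vs Zhou: Ekwueme preferred on 1+1 = 2 ballots; Zhou wins 3–2.
Ekwueme vs Weber: Ekwueme is ranked higher on 3 ballots, Weber on 2. Ekwueme wins 3–2.
Ekwueme vs Rivera: Ekwueme, 4–1.
Aoki–Zhou: Zhou 4–1.
Aoki vs Weber: Aoki wins 3–2.
Aoki vs Rivera: 5 to 0, Aoki.
Zhou vs Weber: 3 for Zhou, 2 for Weber — Zhou by 3–2.
Zhou vs Rivera: Zhou preferred on 3+1 = 4 ballots; Zhou wins 4–1.
Weber vs Rivera: Weber preferred on 1+1 = 2 ballots; Rivera wins 3–2.
Weber is beaten in every head-to-head and is the Condorcet loser.

Weber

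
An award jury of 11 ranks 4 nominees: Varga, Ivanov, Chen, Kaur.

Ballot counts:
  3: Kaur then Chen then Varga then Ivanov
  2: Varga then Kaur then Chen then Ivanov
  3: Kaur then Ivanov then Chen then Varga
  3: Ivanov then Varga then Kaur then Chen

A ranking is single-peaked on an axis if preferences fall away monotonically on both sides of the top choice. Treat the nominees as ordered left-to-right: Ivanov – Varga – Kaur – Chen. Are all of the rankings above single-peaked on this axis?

no

Axis positions: Ivanov=1, Varga=2, Kaur=3, Chen=4.
Ballot type 1 (peak Kaur at position 3): ranking walks positions 3-4-2-1, expanding outward from the peak — single-peaked.
Ballot type 2 (peak Varga at position 2): ranking walks positions 2-3-4-1, expanding outward from the peak — single-peaked.
Ballot type 3: ranking walks positions 3-1-4-2; Ivanov is ranked above Varga even though Varga lies between Ivanov and the peak Kaur on the axis — preferences dip and rise again. Not single-peaked.
Ballot type 4 (peak Ivanov at position 1): ranking walks positions 1-2-3-4, expanding outward from the peak — single-peaked.
Ballot type 3 violates single-peakedness, so the profile is not single-peaked on this axis.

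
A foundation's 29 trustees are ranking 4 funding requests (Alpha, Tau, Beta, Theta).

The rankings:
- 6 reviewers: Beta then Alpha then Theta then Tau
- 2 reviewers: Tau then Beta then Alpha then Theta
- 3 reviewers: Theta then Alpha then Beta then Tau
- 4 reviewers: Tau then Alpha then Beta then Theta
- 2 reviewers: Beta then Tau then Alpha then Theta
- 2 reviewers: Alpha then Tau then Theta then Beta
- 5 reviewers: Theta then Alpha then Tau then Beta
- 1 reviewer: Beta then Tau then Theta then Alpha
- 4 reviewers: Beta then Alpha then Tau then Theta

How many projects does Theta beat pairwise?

0

Theta against each rival (29 reviewers):
Theta vs Alpha: 9 to 20, Alpha.
Theta vs Tau: 14 to 15, Tau.
Theta vs Beta: Beta, 19–10.
Theta beats no one; loses to Alpha, Tau, Beta — 0 pairwise wins.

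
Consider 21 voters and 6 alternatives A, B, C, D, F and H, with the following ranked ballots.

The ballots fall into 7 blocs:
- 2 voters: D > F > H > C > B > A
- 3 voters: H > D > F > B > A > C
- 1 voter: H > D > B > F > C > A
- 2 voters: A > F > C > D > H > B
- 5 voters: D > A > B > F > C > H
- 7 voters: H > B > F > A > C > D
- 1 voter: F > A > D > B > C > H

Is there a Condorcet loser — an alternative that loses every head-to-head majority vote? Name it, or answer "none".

C

Head-to-head results (21 voters):
A vs B: B wins 13–8.
A vs C: 18 to 3, A.
A–D: D 11–10.
A–F: F 14–7.
A vs H: H, 13–8.
B vs C: B preferred on 3+1+5+7+1 = 17 ballots; B wins 17–4.
B vs D: D, 14–7.
B vs F: 1+5+7 = 13 for B, 8 for F — B by 13–8.
B vs H: 5+1 = 6 for B, 15 for H — H by 15–6.
C vs D: D, 12–9.
C–F: F 21–0.
C vs H: C is ranked higher on 2+5+1 = 8 ballots, H on 13. H wins 13–8.
D vs F: 2+3+1+5 = 11 for D, 10 for F — D by 11–10.
D–H: H 11–10.
F vs H: H, 11–10.
Only C has no wins; C is the Condorcet loser.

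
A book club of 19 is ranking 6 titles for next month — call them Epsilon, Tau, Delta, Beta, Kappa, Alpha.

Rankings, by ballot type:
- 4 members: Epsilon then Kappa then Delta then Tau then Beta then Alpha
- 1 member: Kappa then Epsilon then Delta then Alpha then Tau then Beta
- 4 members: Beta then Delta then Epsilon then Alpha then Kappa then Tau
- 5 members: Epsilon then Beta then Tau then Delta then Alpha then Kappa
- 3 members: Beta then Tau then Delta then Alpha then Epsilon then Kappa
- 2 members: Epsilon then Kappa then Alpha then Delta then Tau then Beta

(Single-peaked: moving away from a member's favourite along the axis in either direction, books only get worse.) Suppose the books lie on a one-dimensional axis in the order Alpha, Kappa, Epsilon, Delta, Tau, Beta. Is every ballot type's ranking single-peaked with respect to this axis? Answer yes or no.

no

Axis positions: Alpha=1, Kappa=2, Epsilon=3, Delta=4, Tau=5, Beta=6.
Ballot type 1 (peak Epsilon at position 3): ranking walks positions 3-2-4-5-6-1, expanding outward from the peak — single-peaked.
Ballot type 2 (peak Kappa at position 2): ranking walks positions 2-3-4-1-5-6, expanding outward from the peak — single-peaked.
Ballot type 3: ranking walks positions 6-4-3-1-2-5; Delta is ranked above Tau even though Tau lies between Delta and the peak Beta on the axis — preferences dip and rise again. Not single-peaked.
Ballot type 4: ranking walks positions 3-6-5-4-1-2; Beta is ranked above Delta even though Delta lies between Beta and the peak Epsilon on the axis — preferences dip and rise again. Not single-peaked.
Ballot type 5: ranking walks positions 6-5-4-1-3-2; Alpha is ranked above Epsilon even though Epsilon lies between Alpha and the peak Beta on the axis — preferences dip and rise again. Not single-peaked.
Ballot type 6 (peak Epsilon at position 3): ranking walks positions 3-2-1-4-5-6, expanding outward from the peak — single-peaked.
Ballot type 3 violates single-peakedness, so the profile is not single-peaked on this axis.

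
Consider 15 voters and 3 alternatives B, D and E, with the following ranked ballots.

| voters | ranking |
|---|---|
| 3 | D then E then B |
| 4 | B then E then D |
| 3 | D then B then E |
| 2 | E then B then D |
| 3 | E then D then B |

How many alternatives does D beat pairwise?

1

D against each rival (15 voters):
D vs B: D wins 9–6.
D vs E: D is ranked higher on 3+3 = 6 ballots, E on 9. E wins 9–6.
D beats B; loses to E — 1 pairwise win.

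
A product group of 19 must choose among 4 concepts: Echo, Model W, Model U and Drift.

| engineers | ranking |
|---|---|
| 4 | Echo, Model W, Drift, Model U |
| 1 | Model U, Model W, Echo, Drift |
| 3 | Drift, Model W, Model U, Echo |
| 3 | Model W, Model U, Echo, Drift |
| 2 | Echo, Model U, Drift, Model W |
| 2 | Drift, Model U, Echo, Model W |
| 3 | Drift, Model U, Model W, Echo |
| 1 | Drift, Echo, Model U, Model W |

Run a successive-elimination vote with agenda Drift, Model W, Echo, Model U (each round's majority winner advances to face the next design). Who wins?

Model U

Round 1: Drift vs Model W — 11–8, Drift advances.
Round 2: Drift vs Echo — 9–10, Echo advances.
Round 3: Echo vs Model U — 7–12, Model U advances.
Model U survives the agenda.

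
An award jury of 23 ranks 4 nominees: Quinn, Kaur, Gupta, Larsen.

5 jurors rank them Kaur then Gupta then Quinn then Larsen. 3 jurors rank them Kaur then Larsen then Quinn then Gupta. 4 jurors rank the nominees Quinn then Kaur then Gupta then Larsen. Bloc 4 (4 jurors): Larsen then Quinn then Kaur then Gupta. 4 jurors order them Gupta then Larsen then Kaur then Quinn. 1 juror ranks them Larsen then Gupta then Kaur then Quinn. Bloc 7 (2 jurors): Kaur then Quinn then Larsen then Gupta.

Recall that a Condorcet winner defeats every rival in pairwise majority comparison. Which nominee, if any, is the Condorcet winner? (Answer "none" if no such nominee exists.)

Kaur

Pairwise majorities:
Quinn vs Kaur: Quinn is ranked higher on 4+4 = 8 ballots, Kaur on 15. Kaur wins 15–8.
Quinn–Gupta: Quinn 13–10.
Quinn vs Larsen: 5+4+2 = 11 for Quinn, 12 for Larsen — Larsen by 12–11.
Kaur vs Gupta: 5+3+4+4+2 = 18 for Kaur, 5 for Gupta — Kaur by 18–5.
Kaur vs Larsen: Kaur is ranked higher on 5+3+4+2 = 14 ballots, Larsen on 9. Kaur wins 14–9.
Gupta vs Larsen: Gupta wins 13–10.
Kaur beats each of Quinn, Gupta, Larsen — Kaur is the Condorcet winner.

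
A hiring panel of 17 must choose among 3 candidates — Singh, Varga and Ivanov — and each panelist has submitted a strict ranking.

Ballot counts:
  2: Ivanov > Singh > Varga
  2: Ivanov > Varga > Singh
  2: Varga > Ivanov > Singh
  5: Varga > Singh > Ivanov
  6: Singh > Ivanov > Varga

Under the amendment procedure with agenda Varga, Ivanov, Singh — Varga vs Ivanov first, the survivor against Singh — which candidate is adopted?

Singh

Round 1: Varga vs Ivanov — 7–10, Ivanov advances.
Round 2: Ivanov vs Singh — 6–11, Singh advances.
Singh survives the agenda.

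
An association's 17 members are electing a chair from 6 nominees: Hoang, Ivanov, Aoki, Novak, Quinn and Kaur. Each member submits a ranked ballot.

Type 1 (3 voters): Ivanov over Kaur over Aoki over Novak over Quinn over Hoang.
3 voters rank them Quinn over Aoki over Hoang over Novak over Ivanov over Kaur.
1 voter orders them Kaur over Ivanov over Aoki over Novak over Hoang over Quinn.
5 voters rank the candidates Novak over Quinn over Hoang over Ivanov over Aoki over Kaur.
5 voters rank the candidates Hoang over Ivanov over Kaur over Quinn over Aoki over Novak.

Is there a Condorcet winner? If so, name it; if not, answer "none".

none

Check each pair by majority over 17 ballots:
Hoang vs Ivanov: 13 to 4, Hoang.
Hoang vs Aoki: 10 to 7, Hoang.
Hoang vs Novak: 8 to 9, Novak.
Hoang vs Quinn: 6 to 11, Quinn.
Hoang vs Kaur: Hoang preferred on 3+5+5 = 13 ballots; Hoang wins 13–4.
Ivanov vs Aoki: Ivanov preferred on 3+1+5+5 = 14 ballots; Ivanov wins 14–3.
Ivanov vs Novak: 9 to 8, Ivanov.
Ivanov vs Quinn: 3+1+5 = 9 for Ivanov, 8 for Quinn — Ivanov by 9–8.
Ivanov vs Kaur: 3+3+5+5 = 16 for Ivanov, 1 for Kaur — Ivanov by 16–1.
Aoki vs Novak: 3+3+1+5 = 12 for Aoki, 5 for Novak — Aoki by 12–5.
Aoki vs Quinn: Aoki preferred on 3+1 = 4 ballots; Quinn wins 13–4.
Aoki vs Kaur: Aoki preferred on 3+5 = 8 ballots; Kaur wins 9–8.
Novak vs Quinn: Novak preferred on 3+1+5 = 9 ballots; Novak wins 9–8.
Novak vs Kaur: 3+5 = 8 for Novak, 9 for Kaur — Kaur by 9–8.
Quinn vs Kaur: 8 to 9, Kaur.
Every candidate loses at least once (Hoang loses to Novak; Ivanov loses to Hoang; Aoki loses to Hoang; Novak loses to Ivanov; Quinn loses to Ivanov; Kaur loses to Hoang). The majority relation contains the cycle Hoang beats Ivanov beats Novak beats Hoang, so there is no Condorcet winner.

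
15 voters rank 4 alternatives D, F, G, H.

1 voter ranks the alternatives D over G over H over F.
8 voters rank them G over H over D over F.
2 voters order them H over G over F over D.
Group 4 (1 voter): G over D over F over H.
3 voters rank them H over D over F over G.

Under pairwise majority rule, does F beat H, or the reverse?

Ballots ranking F above H: 1.
Ballots ranking H above F: 15 − 1 = 14.
H wins the head-to-head 14–1.

H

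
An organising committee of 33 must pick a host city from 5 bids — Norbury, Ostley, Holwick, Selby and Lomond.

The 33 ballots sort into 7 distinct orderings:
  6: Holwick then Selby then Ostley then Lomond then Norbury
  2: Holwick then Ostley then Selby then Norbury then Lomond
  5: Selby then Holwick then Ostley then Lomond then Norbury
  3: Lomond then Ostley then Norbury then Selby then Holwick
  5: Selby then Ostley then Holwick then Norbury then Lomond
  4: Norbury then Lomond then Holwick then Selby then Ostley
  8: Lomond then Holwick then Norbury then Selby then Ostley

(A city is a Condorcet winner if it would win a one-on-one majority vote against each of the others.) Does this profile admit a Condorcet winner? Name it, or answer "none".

Holwick

Head-to-head results (33 organisers):
Norbury–Ostley: Ostley 21–12.
Norbury vs Holwick: Holwick wins 26–7.
Norbury–Selby: Selby 18–15.
Norbury vs Lomond: Lomond wins 22–11.
Ostley vs Holwick: Holwick, 25–8.
Ostley–Selby: Selby 28–5.
Ostley vs Lomond: Ostley wins 18–15.
Holwick–Selby: Holwick 20–13.
Holwick–Lomond: Holwick 18–15.
Selby–Lomond: Selby 18–15.
Only Holwick has no losses; Holwick is the Condorcet winner.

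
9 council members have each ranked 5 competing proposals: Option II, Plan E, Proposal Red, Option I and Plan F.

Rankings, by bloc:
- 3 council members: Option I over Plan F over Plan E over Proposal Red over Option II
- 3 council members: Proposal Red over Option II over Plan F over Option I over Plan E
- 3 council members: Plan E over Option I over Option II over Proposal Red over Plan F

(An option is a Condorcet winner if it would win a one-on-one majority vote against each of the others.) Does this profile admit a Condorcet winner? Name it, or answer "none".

Option I

Check each pair by majority over 9 ballots:
Option II vs Plan E: Option II is ranked higher on 3 ballots, Plan E on 6. Plan E wins 6–3.
Option II vs Proposal Red: Option II preferred on 3 ballots; Proposal Red wins 6–3.
Option II vs Option I: 3 to 6, Option I.
Option II vs Plan F: Option II preferred on 3+3 = 6 ballots; Option II wins 6–3.
Plan E vs Proposal Red: 6 to 3, Plan E.
Plan E vs Option I: Plan E is ranked higher on 3 ballots, Option I on 6. Option I wins 6–3.
Plan E vs Plan F: 3 to 6, Plan F.
Proposal Red vs Option I: Proposal Red is ranked higher on 3 ballots, Option I on 6. Option I wins 6–3.
Proposal Red vs Plan F: 3+3 = 6 for Proposal Red, 3 for Plan F — Proposal Red by 6–3.
Option I vs Plan F: Option I preferred on 3+3 = 6 ballots; Option I wins 6–3.
Option I wins every pairwise contest, so Option I is the Condorcet winner.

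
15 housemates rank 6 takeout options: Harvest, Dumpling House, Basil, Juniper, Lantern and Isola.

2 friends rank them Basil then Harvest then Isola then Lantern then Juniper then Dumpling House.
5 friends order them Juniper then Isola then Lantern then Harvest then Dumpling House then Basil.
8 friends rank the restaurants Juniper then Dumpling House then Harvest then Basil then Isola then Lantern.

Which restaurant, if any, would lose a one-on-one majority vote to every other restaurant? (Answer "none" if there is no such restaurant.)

Lantern

Head-to-head results (15 friends):
Harvest–Dumpling House: Dumpling House 8–7.
Harvest vs Basil: Harvest wins 13–2.
Harvest vs Juniper: 2 to 13, Juniper.
Harvest vs Lantern: Harvest is ranked higher on 2+8 = 10 ballots, Lantern on 5. Harvest wins 10–5.
Harvest vs Isola: 2+8 = 10 for Harvest, 5 for Isola — Harvest by 10–5.
Dumpling House vs Basil: Dumpling House preferred on 5+8 = 13 ballots; Dumpling House wins 13–2.
Dumpling House vs Juniper: Juniper, 15–0.
Dumpling House–Lantern: Dumpling House 8–7.
Dumpling House–Isola: Dumpling House 8–7.
Basil vs Juniper: Basil preferred on 2 ballots; Juniper wins 13–2.
Basil vs Lantern: Basil is ranked higher on 2+8 = 10 ballots, Lantern on 5. Basil wins 10–5.
Basil vs Isola: Basil, 10–5.
Juniper vs Lantern: 13 to 2, Juniper.
Juniper–Isola: Juniper 13–2.
Lantern–Isola: Isola 15–0.
Lantern loses to every other restaurant — it is the Condorcet loser.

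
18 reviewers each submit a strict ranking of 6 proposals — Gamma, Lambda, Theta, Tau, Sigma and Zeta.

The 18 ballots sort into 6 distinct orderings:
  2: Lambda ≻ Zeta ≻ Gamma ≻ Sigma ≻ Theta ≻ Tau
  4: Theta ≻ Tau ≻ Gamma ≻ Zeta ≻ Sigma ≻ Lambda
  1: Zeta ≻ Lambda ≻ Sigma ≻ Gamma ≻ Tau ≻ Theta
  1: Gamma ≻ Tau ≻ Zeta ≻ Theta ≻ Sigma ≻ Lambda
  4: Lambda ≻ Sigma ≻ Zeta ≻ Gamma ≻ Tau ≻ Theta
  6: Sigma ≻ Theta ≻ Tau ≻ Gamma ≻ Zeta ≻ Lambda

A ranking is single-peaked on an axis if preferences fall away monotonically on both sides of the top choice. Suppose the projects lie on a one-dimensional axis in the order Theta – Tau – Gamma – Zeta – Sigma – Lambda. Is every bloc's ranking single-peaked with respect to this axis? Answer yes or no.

Axis positions: Theta=1, Tau=2, Gamma=3, Zeta=4, Sigma=5, Lambda=6.
Bloc 1: ranking walks positions 6-4-3-5-1-2; Zeta is ranked above Sigma even though Sigma lies between Zeta and the peak Lambda on the axis — preferences dip and rise again. Not single-peaked.
Bloc 2 (peak Theta at position 1): ranking walks positions 1-2-3-4-5-6, expanding outward from the peak — single-peaked.
Bloc 3: ranking walks positions 4-6-5-3-2-1; Lambda is ranked above Sigma even though Sigma lies between Lambda and the peak Zeta on the axis — preferences dip and rise again. Not single-peaked.
Bloc 4 (peak Gamma at position 3): ranking walks positions 3-2-4-1-5-6, expanding outward from the peak — single-peaked.
Bloc 5 (peak Lambda at position 6): ranking walks positions 6-5-4-3-2-1, expanding outward from the peak — single-peaked.
Bloc 6: ranking walks positions 5-1-2-3-4-6; Theta is ranked above Zeta even though Zeta lies between Theta and the peak Sigma on the axis — preferences dip and rise again. Not single-peaked.
Bloc 1 violates single-peakedness, so the profile is not single-peaked on this axis.

no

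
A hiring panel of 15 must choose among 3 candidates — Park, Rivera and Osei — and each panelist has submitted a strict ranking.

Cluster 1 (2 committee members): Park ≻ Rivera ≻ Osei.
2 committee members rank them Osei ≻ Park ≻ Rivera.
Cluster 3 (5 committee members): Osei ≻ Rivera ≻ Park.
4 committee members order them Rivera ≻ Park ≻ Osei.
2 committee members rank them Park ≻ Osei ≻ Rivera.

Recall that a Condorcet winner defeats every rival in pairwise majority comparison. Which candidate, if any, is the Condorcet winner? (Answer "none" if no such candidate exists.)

Head-to-head results (15 committee members):
Park vs Rivera: 6 to 9, Rivera.
Park vs Osei: 2+4+2 = 8 for Park, 7 for Osei — Park by 8–7.
Rivera vs Osei: Rivera is ranked higher on 2+4 = 6 ballots, Osei on 9. Osei wins 9–6.
Every candidate loses at least once (Park loses to Rivera; Rivera loses to Osei; Osei loses to Park). The majority relation contains the cycle Park → Osei → Rivera → Park, so there is no Condorcet winner.

none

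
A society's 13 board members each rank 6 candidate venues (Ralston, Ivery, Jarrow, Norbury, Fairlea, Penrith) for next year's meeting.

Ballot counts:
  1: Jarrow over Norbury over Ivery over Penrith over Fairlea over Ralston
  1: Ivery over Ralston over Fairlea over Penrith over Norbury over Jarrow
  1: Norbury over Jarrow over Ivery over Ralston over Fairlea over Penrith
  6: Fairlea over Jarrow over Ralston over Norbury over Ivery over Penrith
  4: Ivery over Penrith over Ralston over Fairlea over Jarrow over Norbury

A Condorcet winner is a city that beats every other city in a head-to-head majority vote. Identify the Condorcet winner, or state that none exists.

none

Head-to-head results (13 organisers):
Ralston vs Ivery: Ralston preferred on 6 ballots; Ivery wins 7–6.
Ralston vs Jarrow: Ralston is ranked higher on 1+4 = 5 ballots, Jarrow on 8. Jarrow wins 8–5.
Ralston vs Norbury: Ralston, 11–2.
Ralston vs Fairlea: Ralston is ranked higher on 1+1+4 = 6 ballots, Fairlea on 7. Fairlea wins 7–6.
Ralston–Penrith: Ralston 8–5.
Ivery–Jarrow: Jarrow 8–5.
Ivery vs Norbury: Ivery preferred on 1+4 = 5 ballots; Norbury wins 8–5.
Ivery vs Fairlea: Ivery is ranked higher on 1+1+1+4 = 7 ballots, Fairlea on 6. Ivery wins 7–6.
Ivery vs Penrith: Ivery wins 13–0.
Jarrow vs Norbury: Jarrow preferred on 1+6+4 = 11 ballots; Jarrow wins 11–2.
Jarrow vs Fairlea: 1+1 = 2 for Jarrow, 11 for Fairlea — Fairlea by 11–2.
Jarrow vs Penrith: 8 to 5, Jarrow.
Norbury–Fairlea: Fairlea 11–2.
Norbury vs Penrith: Norbury, 8–5.
Fairlea–Penrith: Fairlea 8–5.
Every city loses at least once (Ralston loses to Ivery; Ivery loses to Jarrow; Jarrow loses to Fairlea; Norbury loses to Ralston; Fairlea loses to Ivery; Penrith loses to Ralston). The majority relation contains the cycle Ralston → Norbury → Ivery → Ralston, so there is no Condorcet winner.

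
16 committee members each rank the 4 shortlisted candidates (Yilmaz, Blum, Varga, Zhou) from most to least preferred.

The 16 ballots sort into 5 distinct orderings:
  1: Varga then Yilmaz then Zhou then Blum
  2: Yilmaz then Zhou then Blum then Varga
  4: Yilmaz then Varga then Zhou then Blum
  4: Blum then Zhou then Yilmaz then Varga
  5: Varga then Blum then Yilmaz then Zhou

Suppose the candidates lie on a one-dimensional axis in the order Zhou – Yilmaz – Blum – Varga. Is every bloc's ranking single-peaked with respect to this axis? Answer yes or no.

Axis positions: Zhou=1, Yilmaz=2, Blum=3, Varga=4.
Bloc 1: ranking walks positions 4-2-1-3; Yilmaz is ranked above Blum even though Blum lies between Yilmaz and the peak Varga on the axis — preferences dip and rise again. Not single-peaked.
Bloc 2 (peak Yilmaz at position 2): ranking walks positions 2-1-3-4, expanding outward from the peak — single-peaked.
Bloc 3: ranking walks positions 2-4-1-3; Varga is ranked above Blum even though Blum lies between Varga and the peak Yilmaz on the axis — preferences dip and rise again. Not single-peaked.
Bloc 4: ranking walks positions 3-1-2-4; Zhou is ranked above Yilmaz even though Yilmaz lies between Zhou and the peak Blum on the axis — preferences dip and rise again. Not single-peaked.
Bloc 5 (peak Varga at position 4): ranking walks positions 4-3-2-1, expanding outward from the peak — single-peaked.
Bloc 1 violates single-peakedness, so the profile is not single-peaked on this axis.

no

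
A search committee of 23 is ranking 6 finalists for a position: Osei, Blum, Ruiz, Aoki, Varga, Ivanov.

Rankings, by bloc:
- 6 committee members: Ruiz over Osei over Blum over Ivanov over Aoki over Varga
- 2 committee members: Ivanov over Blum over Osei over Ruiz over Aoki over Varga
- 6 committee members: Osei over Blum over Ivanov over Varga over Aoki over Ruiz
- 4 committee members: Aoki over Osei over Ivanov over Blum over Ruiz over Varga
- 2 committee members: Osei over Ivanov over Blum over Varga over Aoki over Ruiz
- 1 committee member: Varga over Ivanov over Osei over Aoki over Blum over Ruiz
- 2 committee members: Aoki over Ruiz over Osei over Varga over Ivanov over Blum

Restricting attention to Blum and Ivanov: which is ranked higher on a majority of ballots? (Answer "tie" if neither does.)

Blum

Ballots ranking Blum above Ivanov: 6 + 6 = 12.
Ballots ranking Ivanov above Blum: 23 − 12 = 11.
Blum wins the head-to-head 12–11.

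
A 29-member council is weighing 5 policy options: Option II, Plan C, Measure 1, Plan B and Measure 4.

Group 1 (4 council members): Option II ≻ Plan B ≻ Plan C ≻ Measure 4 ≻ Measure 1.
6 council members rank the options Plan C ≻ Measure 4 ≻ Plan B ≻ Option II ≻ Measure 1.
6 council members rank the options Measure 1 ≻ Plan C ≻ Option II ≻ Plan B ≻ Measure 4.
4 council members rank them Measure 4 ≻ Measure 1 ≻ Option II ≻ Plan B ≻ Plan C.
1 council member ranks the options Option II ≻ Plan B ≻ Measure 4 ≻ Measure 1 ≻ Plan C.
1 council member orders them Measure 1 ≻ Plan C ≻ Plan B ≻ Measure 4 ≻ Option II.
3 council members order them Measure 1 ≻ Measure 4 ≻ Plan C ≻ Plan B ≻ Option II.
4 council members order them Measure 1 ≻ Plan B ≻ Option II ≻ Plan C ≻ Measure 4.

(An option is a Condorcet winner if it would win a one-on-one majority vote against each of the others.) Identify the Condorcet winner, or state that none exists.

none

Pairwise majorities:
Option II vs Plan C: Plan C wins 16–13.
Option II vs Measure 1: Measure 1 wins 18–11.
Option II vs Plan B: Option II preferred on 4+6+4+1 = 15 ballots; Option II wins 15–14.
Option II vs Measure 4: Option II, 15–14.
Plan C vs Measure 1: Plan C is ranked higher on 4+6 = 10 ballots, Measure 1 on 19. Measure 1 wins 19–10.
Plan C vs Plan B: 6+6+1+3 = 16 for Plan C, 13 for Plan B — Plan C by 16–13.
Plan C vs Measure 4: 4+6+6+1+4 = 21 for Plan C, 8 for Measure 4 — Plan C by 21–8.
Measure 1 vs Plan B: 6+4+1+3+4 = 18 for Measure 1, 11 for Plan B — Measure 1 by 18–11.
Measure 1–Measure 4: Measure 4 15–14.
Plan B vs Measure 4: Plan B preferred on 4+6+1+1+4 = 16 ballots; Plan B wins 16–13.
No option is unbeaten: Option II loses to Plan C; Plan C loses to Measure 1; Measure 1 loses to Measure 4; Plan B loses to Option II; Measure 4 loses to Option II. In particular Option II → Measure 4 → Measure 1 → Option II is a majority cycle — no Condorcet winner exists.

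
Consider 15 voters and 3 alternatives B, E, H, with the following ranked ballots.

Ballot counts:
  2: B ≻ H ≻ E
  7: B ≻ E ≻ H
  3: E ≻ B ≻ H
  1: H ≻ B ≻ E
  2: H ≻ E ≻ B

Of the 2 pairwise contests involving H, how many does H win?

0

H against each rival (15 voters):
H vs B: H is ranked higher on 1+2 = 3 ballots, B on 12. B wins 12–3.
H vs E: H preferred on 2+1+2 = 5 ballots; E wins 10–5.
H beats no one; loses to B, E — 0 pairwise wins.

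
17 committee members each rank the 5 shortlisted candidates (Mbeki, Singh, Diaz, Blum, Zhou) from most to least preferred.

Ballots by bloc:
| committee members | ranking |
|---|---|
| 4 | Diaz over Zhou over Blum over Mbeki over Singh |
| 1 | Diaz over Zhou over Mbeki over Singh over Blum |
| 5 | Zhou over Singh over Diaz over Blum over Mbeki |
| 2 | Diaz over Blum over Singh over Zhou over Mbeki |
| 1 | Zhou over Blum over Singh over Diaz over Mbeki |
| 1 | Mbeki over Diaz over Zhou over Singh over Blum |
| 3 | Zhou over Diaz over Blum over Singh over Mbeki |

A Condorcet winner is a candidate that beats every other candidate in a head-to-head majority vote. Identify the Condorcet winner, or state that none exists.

Check each pair by majority over 17 ballots:
Mbeki vs Singh: Singh wins 11–6.
Mbeki vs Diaz: Diaz, 16–1.
Mbeki–Blum: Blum 15–2.
Mbeki–Zhou: Zhou 16–1.
Singh vs Diaz: Diaz, 11–6.
Singh vs Blum: Blum, 10–7.
Singh–Zhou: Zhou 15–2.
Diaz vs Blum: Diaz wins 16–1.
Diaz vs Zhou: Zhou, 9–8.
Blum vs Zhou: Zhou, 15–2.
Zhou beats each of Mbeki, Singh, Diaz, Blum — Zhou is the Condorcet winner.

Zhou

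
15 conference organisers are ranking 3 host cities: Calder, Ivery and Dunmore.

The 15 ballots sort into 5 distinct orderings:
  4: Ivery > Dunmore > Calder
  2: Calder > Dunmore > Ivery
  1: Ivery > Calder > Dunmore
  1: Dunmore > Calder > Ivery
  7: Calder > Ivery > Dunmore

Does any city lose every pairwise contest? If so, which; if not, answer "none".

Pairwise majorities:
Calder vs Ivery: Calder, 10–5.
Calder vs Dunmore: 2+1+7 = 10 for Calder, 5 for Dunmore — Calder by 10–5.
Ivery vs Dunmore: Ivery is ranked higher on 4+1+7 = 12 ballots, Dunmore on 3. Ivery wins 12–3.
Dunmore is beaten in every head-to-head and is the Condorcet loser.

Dunmore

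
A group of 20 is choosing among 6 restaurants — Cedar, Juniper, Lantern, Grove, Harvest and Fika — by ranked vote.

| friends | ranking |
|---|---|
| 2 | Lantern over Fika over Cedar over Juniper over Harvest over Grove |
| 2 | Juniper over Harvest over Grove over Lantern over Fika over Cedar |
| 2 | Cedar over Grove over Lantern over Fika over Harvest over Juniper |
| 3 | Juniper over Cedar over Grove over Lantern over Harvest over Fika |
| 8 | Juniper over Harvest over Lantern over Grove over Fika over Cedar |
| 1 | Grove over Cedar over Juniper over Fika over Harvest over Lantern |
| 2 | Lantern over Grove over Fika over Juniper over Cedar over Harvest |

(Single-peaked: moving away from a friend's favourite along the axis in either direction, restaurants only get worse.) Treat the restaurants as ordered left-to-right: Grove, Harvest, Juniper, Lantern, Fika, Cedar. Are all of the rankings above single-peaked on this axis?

Axis positions: Grove=1, Harvest=2, Juniper=3, Lantern=4, Fika=5, Cedar=6.
Ballot type 1 (peak Lantern at position 4): ranking walks positions 4-5-6-3-2-1, expanding outward from the peak — single-peaked.
Ballot type 2 (peak Juniper at position 3): ranking walks positions 3-2-1-4-5-6, expanding outward from the peak — single-peaked.
Ballot type 3: ranking walks positions 6-1-4-5-2-3; Grove is ranked above Fika even though Fika lies between Grove and the peak Cedar on the axis — preferences dip and rise again. Not single-peaked.
Ballot type 4: ranking walks positions 3-6-1-4-2-5; Cedar is ranked above Lantern even though Lantern lies between Cedar and the peak Juniper on the axis — preferences dip and rise again. Not single-peaked.
Ballot type 5 (peak Juniper at position 3): ranking walks positions 3-2-4-1-5-6, expanding outward from the peak — single-peaked.
Ballot type 6: ranking walks positions 1-6-3-5-2-4; Cedar is ranked above Harvest even though Harvest lies between Cedar and the peak Grove on the axis — preferences dip and rise again. Not single-peaked.
Ballot type 7: ranking walks positions 4-1-5-3-6-2; Grove is ranked above Juniper even though Juniper lies between Grove and the peak Lantern on the axis — preferences dip and rise again. Not single-peaked.
Ballot type 3 violates single-peakedness, so the profile is not single-peaked on this axis.

no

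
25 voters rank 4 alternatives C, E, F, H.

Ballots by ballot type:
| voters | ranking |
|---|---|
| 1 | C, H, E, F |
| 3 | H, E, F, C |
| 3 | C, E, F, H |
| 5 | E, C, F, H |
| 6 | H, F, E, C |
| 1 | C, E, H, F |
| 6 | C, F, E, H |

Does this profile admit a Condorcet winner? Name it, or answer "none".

Pairwise majorities:
C vs E: 11 to 14, E.
C vs F: 1+3+5+1+6 = 16 for C, 9 for F — C by 16–9.
C vs H: C is ranked higher on 1+3+5+1+6 = 16 ballots, H on 9. C wins 16–9.
E vs F: E preferred on 1+3+3+5+1 = 13 ballots; E wins 13–12.
E vs H: 3+5+1+6 = 15 for E, 10 for H — E by 15–10.
F vs H: 14 to 11, F.
E beats each of C, F, H — E is the Condorcet winner.

E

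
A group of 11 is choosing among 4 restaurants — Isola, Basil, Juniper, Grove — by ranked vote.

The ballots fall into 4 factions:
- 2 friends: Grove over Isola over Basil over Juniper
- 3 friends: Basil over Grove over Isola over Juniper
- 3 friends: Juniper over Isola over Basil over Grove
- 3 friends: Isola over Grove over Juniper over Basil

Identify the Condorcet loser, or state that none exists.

Pairwise majorities:
Isola vs Basil: Isola preferred on 2+3+3 = 8 ballots; Isola wins 8–3.
Isola vs Juniper: Isola preferred on 2+3+3 = 8 ballots; Isola wins 8–3.
Isola vs Grove: Isola wins 6–5.
Basil vs Juniper: Basil preferred on 2+3 = 5 ballots; Juniper wins 6–5.
Basil vs Grove: Basil preferred on 3+3 = 6 ballots; Basil wins 6–5.
Juniper vs Grove: Grove wins 8–3.
No restaurant is winless: Isola beats Basil; Basil beats Grove; Juniper beats Basil; Grove beats Juniper. There is no Condorcet loser.

none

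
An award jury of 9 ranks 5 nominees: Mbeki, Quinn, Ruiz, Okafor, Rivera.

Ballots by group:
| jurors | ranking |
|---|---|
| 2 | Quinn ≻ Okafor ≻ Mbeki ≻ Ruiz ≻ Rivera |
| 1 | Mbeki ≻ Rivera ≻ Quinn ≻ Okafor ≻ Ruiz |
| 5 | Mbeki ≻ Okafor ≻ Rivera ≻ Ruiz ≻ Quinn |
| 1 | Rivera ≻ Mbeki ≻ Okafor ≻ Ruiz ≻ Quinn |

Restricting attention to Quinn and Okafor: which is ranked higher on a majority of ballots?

Okafor

Ballots ranking Quinn above Okafor: 2 + 1 = 3.
Ballots ranking Okafor above Quinn: 9 − 3 = 6.
Okafor wins the head-to-head 6–3.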